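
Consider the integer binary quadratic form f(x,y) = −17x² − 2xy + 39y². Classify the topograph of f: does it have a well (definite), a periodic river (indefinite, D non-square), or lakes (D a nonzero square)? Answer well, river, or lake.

D = b²−4ac = (-2)² − 4·(-17)·39 = 2656
D > 0 non-square ⇒ indefinite ⇒ periodic river

river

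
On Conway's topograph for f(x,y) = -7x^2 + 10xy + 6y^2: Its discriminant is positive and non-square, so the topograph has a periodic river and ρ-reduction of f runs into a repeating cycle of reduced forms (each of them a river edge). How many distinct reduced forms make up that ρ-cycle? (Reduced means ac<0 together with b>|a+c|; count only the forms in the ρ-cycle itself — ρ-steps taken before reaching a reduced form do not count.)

D = 268, ⌊√D⌋ = 16
river: ρ → (6,14,-3)
river: ρ → (-3,16,1)
river: ρ → (1,16,-3)
river: ρ → (-3,14,6)
river: ρ → (6,10,-7)
river: ρ → (-7,4,9)
river: ρ → (9,14,-2)
river: ρ → (-2,14,9)
river: ρ → (9,4,-7)
river: ρ → (-7,10,6)
ρ-cycle length = 10 (tail of 0 descent steps not counted)

10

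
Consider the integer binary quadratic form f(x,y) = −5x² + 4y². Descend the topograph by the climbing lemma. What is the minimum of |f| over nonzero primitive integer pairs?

descent: ρ → (4,8,-1)  [lands on river]
river: ρ → (-1,8,4)
closes: descent 1, river 2
min |a| on river = 1

1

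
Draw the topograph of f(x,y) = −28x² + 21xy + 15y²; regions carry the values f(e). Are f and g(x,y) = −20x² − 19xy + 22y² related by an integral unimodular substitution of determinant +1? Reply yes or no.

D₁ = 2121, D₂ = 2121
river cycle of f (length 24): (15, 39, -10), (-10, 41, 11), (11, 25, -34), (-34, 43, 2), (2, 45, -12), (-12, 27, 29), (29, 31, -10), (-10, 29, 32), (32, 35, -7), (-7, 35, 32), … (14 more)
river cycle of g (length 28): (22, 19, -20), (-20, 21, 21), (21, 21, -20), (-20, 19, 22), (22, 25, -17), (-17, 43, 4), (4, 45, -6), (-6, 39, 25), (25, 11, -20), (-20, 29, 16), … (18 more)
cycles differ ⇒ inequivalent

no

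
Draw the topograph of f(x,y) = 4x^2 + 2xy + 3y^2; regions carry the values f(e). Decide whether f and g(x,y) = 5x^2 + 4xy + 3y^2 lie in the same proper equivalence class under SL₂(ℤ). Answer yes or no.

D₁ = -44, D₂ = -44
f: flip: (4,2,3)→(3,-2,4)
f: reduced (well bottom): (3,-2,4) with a≤c, −a<b≤a
g: flip: (5,4,3)→(3,-4,5)
g: translate: b→2 (≡-4 mod 6), so (3,-4,5)→(3,2,4)
g: reduced (well bottom): (3,2,4) with a≤c, −a<b≤a
reduced forms (3, -2, 4) vs (3, 2, 4) ⇒ inequivalent

no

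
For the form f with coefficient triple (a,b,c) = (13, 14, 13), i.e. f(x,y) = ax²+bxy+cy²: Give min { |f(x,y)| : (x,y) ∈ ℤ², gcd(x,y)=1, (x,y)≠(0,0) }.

translate: b→-12 (≡14 mod 26), so (13,14,13)→(13,-12,12)
flip: (13,-12,12)→(12,12,13)
reduced (well bottom): (12,12,13) with a≤c, −a<b≤a
well minimum = a = 12

12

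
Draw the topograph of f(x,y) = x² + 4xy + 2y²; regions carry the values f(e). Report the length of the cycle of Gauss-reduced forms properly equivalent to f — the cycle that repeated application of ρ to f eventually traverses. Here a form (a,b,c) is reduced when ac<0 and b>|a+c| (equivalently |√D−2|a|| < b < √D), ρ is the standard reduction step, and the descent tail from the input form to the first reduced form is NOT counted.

D = 8, ⌊√D⌋ = 2
descent: ρ → (2,0,-1)
descent: ρ → (-1,2,1)  [lands on river]
river: ρ → (1,2,-1)
ρ-cycle length = 2 (tail of 2 descent steps not counted)

2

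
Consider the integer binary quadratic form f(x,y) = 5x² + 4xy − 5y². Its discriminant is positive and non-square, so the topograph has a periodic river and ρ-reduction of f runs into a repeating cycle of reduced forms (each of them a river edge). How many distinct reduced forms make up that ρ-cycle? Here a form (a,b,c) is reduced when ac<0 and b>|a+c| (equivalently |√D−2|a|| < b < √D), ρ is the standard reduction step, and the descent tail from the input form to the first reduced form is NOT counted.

D = 116, ⌊√D⌋ = 10
river: ρ → (-5,6,4)
river: ρ → (4,10,-1)
river: ρ → (-1,10,4)
river: ρ → (4,6,-5)
river: ρ → (-5,4,5)
river: ρ → (5,6,-4)
river: ρ → (-4,10,1)
river: ρ → (1,10,-4)
river: ρ → (-4,6,5)
river: ρ → (5,4,-5)
ρ-cycle length = 10 (tail of 0 descent steps not counted)

10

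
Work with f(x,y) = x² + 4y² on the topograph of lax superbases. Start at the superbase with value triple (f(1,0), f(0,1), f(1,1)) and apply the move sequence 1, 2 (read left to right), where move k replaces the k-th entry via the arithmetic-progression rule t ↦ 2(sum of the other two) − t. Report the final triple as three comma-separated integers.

start (1,4,5) = (f(1,0),f(0,1),f(1,1))
replace slot 1: 2·(4+5) − 1 = 17 → (17,4,5)
replace slot 2: 2·(17+5) − 4 = 40 → (17,40,5)

17,40,5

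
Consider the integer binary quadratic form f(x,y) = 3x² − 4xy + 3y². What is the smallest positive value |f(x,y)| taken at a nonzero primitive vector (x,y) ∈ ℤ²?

translate: b→2 (≡-4 mod 6), so (3,-4,3)→(3,2,2)
flip: (3,2,2)→(2,-2,3)
translate: b→2 (≡-2 mod 4), so (2,-2,3)→(2,2,3)
reduced (well bottom): (2,2,3) with a≤c, −a<b≤a
well minimum = a = 2

2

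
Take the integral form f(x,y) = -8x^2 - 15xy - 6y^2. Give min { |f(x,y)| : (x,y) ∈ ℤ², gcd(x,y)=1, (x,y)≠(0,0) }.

descent: ρ → (-6,3,1)
descent: ρ → (1,5,-2)  [lands on river]
river: ρ → (-2,3,3)
river: ρ → (3,3,-2)
river: ρ → (-2,5,1)
closes: descent 2, river 4
min |a| on river = 1

1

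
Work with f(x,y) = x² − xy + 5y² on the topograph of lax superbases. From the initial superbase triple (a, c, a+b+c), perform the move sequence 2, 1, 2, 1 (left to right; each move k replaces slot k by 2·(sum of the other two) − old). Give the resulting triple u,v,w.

start (1,5,5) = (f(1,0),f(0,1),f(1,1))
replace slot 2: 2·(1+5) − 5 = 7 → (1,7,5)
replace slot 1: 2·(7+5) − 1 = 23 → (23,7,5)
replace slot 2: 2·(23+5) − 7 = 49 → (23,49,5)
replace slot 1: 2·(49+5) − 23 = 85 → (85,49,5)

85,49,5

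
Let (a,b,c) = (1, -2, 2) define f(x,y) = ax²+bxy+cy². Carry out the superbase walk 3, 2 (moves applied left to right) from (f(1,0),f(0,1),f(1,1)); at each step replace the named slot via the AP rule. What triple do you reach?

start (1,2,1) = (f(1,0),f(0,1),f(1,1))
replace slot 3: 2·(1+2) − 1 = 5 → (1,2,5)
replace slot 2: 2·(1+5) − 2 = 10 → (1,10,5)

1,10,5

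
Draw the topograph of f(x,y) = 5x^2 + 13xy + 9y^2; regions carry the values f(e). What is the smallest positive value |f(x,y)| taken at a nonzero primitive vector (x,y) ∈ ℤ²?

translate: b→3 (≡13 mod 10), so (5,13,9)→(5,3,1)
flip: (5,3,1)→(1,-3,5)
translate: b→1 (≡-3 mod 2), so (1,-3,5)→(1,1,3)
reduced (well bottom): (1,1,3) with a≤c, −a<b≤a
well minimum = a = 1

1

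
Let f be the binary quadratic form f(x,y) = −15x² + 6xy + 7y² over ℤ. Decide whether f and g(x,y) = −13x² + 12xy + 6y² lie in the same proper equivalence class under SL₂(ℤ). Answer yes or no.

D₁ = 456, D₂ = 456
river cycle of f (length 6): (7, 8, -14), (-14, 20, 1), (1, 20, -14), (-14, 8, 7), (7, 20, -2), (-2, 20, 7)
river cycle of g (length 10): (6, 12, -13), (-13, 14, 5), (5, 16, -10), (-10, 4, 11), (11, 18, -3), (-3, 18, 11), (11, 4, -10), (-10, 16, 5), (5, 14, -13), (-13, 12, 6)
cycles differ ⇒ inequivalent

no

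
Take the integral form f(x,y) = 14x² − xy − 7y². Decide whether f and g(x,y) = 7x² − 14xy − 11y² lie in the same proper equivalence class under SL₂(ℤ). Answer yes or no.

D₁ = 393, D₂ = 504
discriminants differ ⇒ not SL₂(ℤ)-equivalent

no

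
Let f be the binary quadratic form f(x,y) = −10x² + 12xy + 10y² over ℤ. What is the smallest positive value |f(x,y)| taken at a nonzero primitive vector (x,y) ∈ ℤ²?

river: ρ → (10,8,-12)
river: ρ → (-12,16,6)
river: ρ → (6,20,-6)
river: ρ → (-6,16,12)
river: ρ → (12,8,-10)
river: ρ → (-10,12,10)
closes: descent 0, river 6
min |a| on river = 6

6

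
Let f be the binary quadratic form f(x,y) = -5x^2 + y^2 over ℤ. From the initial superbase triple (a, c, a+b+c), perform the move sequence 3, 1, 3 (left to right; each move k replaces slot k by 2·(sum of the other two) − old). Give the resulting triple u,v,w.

start (-5,1,-4) = (f(1,0),f(0,1),f(1,1))
replace slot 3: 2·((-5)+1) − (-4) = -4 → (-5,1,-4)
replace slot 1: 2·(1+(-4)) − (-5) = -1 → (-1,1,-4)
replace slot 3: 2·((-1)+1) − (-4) = 4 → (-1,1,4)

-1,1,4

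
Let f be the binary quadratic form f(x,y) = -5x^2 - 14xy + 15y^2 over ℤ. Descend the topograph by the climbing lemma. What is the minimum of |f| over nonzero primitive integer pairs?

descent: ρ → (15,14,-5)  [lands on river]
river: ρ → (-5,16,12)
river: ρ → (12,8,-9)
river: ρ → (-9,10,11)
river: ρ → (11,12,-8)
river: ρ → (-8,20,3)
river: ρ → (3,22,-1)
river: ρ → (-1,22,3)
river: ρ → (3,20,-8)
river: ρ → (-8,12,11)
river: ρ → (11,10,-9)
river: ρ → (-9,8,12)
river: ρ → (12,16,-5)
river: ρ → (-5,14,15)
river: ρ → (15,16,-4)
river: ρ → (-4,16,15)
closes: descent 1, river 16
min |a| on river = 1

1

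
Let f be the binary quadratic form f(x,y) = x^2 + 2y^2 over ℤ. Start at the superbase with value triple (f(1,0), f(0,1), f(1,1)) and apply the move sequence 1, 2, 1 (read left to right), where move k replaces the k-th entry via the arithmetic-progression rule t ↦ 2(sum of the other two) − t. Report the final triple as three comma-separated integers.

start (1,2,3) = (f(1,0),f(0,1),f(1,1))
replace slot 1: 2·(2+3) − 1 = 9 → (9,2,3)
replace slot 2: 2·(9+3) − 2 = 22 → (9,22,3)
replace slot 1: 2·(22+3) − 9 = 41 → (41,22,3)

41,22,3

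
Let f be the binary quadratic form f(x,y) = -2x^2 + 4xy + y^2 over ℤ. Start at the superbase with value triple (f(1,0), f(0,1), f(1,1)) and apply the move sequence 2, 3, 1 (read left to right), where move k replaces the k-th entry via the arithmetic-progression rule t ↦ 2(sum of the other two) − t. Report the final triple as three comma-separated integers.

start (-2,1,3) = (f(1,0),f(0,1),f(1,1))
replace slot 2: 2·((-2)+3) − 1 = 1 → (-2,1,3)
replace slot 3: 2·((-2)+1) − 3 = -5 → (-2,1,-5)
replace slot 1: 2·(1+(-5)) − (-2) = -6 → (-6,1,-5)

-6,1,-5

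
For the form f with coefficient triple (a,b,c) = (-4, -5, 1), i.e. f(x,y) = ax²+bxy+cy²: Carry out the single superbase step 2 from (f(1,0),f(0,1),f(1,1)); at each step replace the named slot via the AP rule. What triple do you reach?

start (-4,1,-8) = (f(1,0),f(0,1),f(1,1))
replace slot 2: 2·((-4)+(-8)) − 1 = -25 → (-4,-25,-8)

-4,-25,-8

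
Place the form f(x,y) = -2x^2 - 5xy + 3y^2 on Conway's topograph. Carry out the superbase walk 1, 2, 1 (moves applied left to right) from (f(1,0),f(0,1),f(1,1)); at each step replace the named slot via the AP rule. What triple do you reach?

start (-2,3,-4) = (f(1,0),f(0,1),f(1,1))
replace slot 1: 2·(3+(-4)) − (-2) = 0 → (0,3,-4)
replace slot 2: 2·(0+(-4)) − 3 = -11 → (0,-11,-4)
replace slot 1: 2·((-11)+(-4)) − 0 = -30 → (-30,-11,-4)

-30,-11,-4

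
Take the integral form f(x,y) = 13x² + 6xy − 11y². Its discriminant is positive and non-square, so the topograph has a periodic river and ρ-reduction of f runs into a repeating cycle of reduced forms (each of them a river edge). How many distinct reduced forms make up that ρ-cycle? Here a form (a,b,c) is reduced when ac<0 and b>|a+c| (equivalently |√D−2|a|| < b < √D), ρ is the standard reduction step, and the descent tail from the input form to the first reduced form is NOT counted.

D = 608, ⌊√D⌋ = 24
river: ρ → (-11,16,8)
river: ρ → (8,16,-11)
river: ρ → (-11,6,13)
river: ρ → (13,20,-4)
river: ρ → (-4,20,13)
river: ρ → (13,6,-11)
ρ-cycle length = 6 (tail of 0 descent steps not counted)

6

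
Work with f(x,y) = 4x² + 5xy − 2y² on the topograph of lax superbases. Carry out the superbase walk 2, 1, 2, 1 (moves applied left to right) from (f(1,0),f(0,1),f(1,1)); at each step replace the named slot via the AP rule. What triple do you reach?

start (4,-2,7) = (f(1,0),f(0,1),f(1,1))
replace slot 2: 2·(4+7) − (-2) = 24 → (4,24,7)
replace slot 1: 2·(24+7) − 4 = 58 → (58,24,7)
replace slot 2: 2·(58+7) − 24 = 106 → (58,106,7)
replace slot 1: 2·(106+7) − 58 = 168 → (168,106,7)

168,106,7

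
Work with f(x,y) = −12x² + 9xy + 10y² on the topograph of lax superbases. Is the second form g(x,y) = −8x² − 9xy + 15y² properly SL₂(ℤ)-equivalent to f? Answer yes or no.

D₁ = 561, D₂ = 561
river cycle of f (length 16): (10, 11, -11), (-11, 11, 10), (10, 9, -12), (-12, 15, 7), (7, 13, -14), (-14, 15, 6), (6, 21, -5), (-5, 19, 10), (10, 21, -3), (-3, 21, 10), … (6 more)
river cycle of g (length 10): (15, 9, -8), (-8, 23, 1), (1, 23, -8), (-8, 9, 15), (15, 21, -2), (-2, 23, 4), (4, 17, -17), (-17, 17, 4), (4, 23, -2), (-2, 21, 15)
cycles differ ⇒ inequivalent

no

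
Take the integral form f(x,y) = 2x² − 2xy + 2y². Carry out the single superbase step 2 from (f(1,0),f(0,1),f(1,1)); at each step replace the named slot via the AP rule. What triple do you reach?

start (2,2,2) = (f(1,0),f(0,1),f(1,1))
replace slot 2: 2·(2+2) − 2 = 6 → (2,6,2)

2,6,2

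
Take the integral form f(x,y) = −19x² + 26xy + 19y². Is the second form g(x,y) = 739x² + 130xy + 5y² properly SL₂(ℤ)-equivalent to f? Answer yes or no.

D₁ = 2120, D₂ = 2120
river cycle of f (length 10): (19, 12, -26), (-26, 40, 5), (5, 40, -26), (-26, 12, 19), (19, 26, -19), (-19, 12, 26), (26, 40, -5), (-5, 40, 26), (26, 12, -19), (-19, 26, 19)
river cycle of g (length 10): (5, 40, -26), (-26, 12, 19), (19, 26, -19), (-19, 12, 26), (26, 40, -5), (-5, 40, 26), (26, 12, -19), (-19, 26, 19), (19, 12, -26), (-26, 40, 5)
cycles coincide ⇒ equivalent

yes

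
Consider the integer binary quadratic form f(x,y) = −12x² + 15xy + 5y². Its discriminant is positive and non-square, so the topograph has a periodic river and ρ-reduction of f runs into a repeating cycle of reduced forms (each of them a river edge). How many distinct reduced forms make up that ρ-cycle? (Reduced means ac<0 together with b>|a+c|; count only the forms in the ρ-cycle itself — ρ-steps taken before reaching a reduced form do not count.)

D = 465, ⌊√D⌋ = 21
river: ρ → (5,15,-12)
river: ρ → (-12,9,8)
river: ρ → (8,7,-13)
river: ρ → (-13,19,2)
river: ρ → (2,21,-3)
river: ρ → (-3,21,2)
river: ρ → (2,19,-13)
river: ρ → (-13,7,8)
river: ρ → (8,9,-12)
river: ρ → (-12,15,5)
ρ-cycle length = 10 (tail of 0 descent steps not counted)

10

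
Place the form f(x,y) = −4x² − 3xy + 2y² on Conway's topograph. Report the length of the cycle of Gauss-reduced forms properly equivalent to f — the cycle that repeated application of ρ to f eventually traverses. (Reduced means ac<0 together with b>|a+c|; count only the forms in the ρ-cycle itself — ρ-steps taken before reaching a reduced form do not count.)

D = 41, ⌊√D⌋ = 6
descent: ρ → (2,3,-4)  [lands on river]
river: ρ → (-4,5,1)
river: ρ → (1,5,-4)
river: ρ → (-4,3,2)
river: ρ → (2,5,-2)
river: ρ → (-2,3,4)
river: ρ → (4,5,-1)
river: ρ → (-1,5,4)
river: ρ → (4,3,-2)
river: ρ → (-2,5,2)
ρ-cycle length = 10 (tail of 1 descent step not counted)

10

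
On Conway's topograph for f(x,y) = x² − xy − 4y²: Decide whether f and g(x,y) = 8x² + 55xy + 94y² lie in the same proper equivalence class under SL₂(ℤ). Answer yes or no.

D₁ = 17, D₂ = 17
river cycle of f (length 6): (1, 3, -2), (-2, 1, 2), (2, 3, -1), (-1, 3, 2), (2, 1, -2), (-2, 3, 1)
river cycle of g (length 6): (1, 3, -2), (-2, 1, 2), (2, 3, -1), (-1, 3, 2), (2, 1, -2), (-2, 3, 1)
cycles coincide ⇒ equivalent

yes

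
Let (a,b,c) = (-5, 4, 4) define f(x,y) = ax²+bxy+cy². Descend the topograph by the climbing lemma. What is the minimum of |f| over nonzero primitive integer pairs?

river: ρ → (4,4,-5)
river: ρ → (-5,6,3)
river: ρ → (3,6,-5)
river: ρ → (-5,4,4)
closes: descent 0, river 4
min |a| on river = 3

3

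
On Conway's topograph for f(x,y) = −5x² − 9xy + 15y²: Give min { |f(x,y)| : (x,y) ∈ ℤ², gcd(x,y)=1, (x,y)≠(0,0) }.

descent: ρ → (15,9,-5)
descent: ρ → (-5,11,13)  [lands on river]
river: ρ → (13,15,-3)
river: ρ → (-3,15,13)
river: ρ → (13,11,-5)
river: ρ → (-5,19,1)
river: ρ → (1,19,-5)
closes: descent 2, river 6
min |a| on river = 1

1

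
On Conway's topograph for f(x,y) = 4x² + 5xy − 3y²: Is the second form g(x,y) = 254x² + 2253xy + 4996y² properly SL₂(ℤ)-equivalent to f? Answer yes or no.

D₁ = 73, D₂ = 73
river cycle of f (length 18): (-3, 7, 2), (2, 5, -6), (-6, 7, 1), (1, 7, -6), (-6, 5, 2), (2, 7, -3), (-3, 5, 4), (4, 3, -4), (-4, 5, 3), (3, 7, -2), … (8 more)
river cycle of g (length 18): (4, 5, -3), (-3, 7, 2), (2, 5, -6), (-6, 7, 1), (1, 7, -6), (-6, 5, 2), (2, 7, -3), (-3, 5, 4), (4, 3, -4), (-4, 5, 3), … (8 more)
cycles coincide ⇒ equivalent

yes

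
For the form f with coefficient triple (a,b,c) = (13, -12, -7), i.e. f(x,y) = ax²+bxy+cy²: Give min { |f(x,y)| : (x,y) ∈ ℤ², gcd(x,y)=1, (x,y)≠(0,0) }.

descent: ρ → (-7,12,13)  [lands on river]
river: ρ → (13,14,-6)
river: ρ → (-6,22,1)
river: ρ → (1,22,-6)
river: ρ → (-6,14,13)
river: ρ → (13,12,-7)
river: ρ → (-7,16,9)
river: ρ → (9,20,-3)
river: ρ → (-3,22,2)
river: ρ → (2,22,-3)
river: ρ → (-3,20,9)
river: ρ → (9,16,-7)
closes: descent 1, river 12
min |a| on river = 1

1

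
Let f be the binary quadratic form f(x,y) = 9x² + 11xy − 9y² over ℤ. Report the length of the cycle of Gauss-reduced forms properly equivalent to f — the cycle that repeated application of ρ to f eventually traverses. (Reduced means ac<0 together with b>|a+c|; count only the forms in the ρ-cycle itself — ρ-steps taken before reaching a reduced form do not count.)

D = 445, ⌊√D⌋ = 21
river: ρ → (-9,7,11)
river: ρ → (11,15,-5)
river: ρ → (-5,15,11)
river: ρ → (11,7,-9)
river: ρ → (-9,11,9)
river: ρ → (9,7,-11)
river: ρ → (-11,15,5)
river: ρ → (5,15,-11)
river: ρ → (-11,7,9)
river: ρ → (9,11,-9)
ρ-cycle length = 10 (tail of 0 descent steps not counted)

10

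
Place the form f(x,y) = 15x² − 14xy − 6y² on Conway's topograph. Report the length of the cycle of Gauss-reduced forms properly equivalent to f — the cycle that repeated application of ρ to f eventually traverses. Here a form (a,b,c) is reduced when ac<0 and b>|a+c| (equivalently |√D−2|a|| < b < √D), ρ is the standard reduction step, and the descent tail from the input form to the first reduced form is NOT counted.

D = 556, ⌊√D⌋ = 23
descent: ρ → (-6,14,15)  [lands on river]
river: ρ → (15,16,-5)
river: ρ → (-5,14,18)
river: ρ → (18,22,-1)
river: ρ → (-1,22,18)
river: ρ → (18,14,-5)
river: ρ → (-5,16,15)
river: ρ → (15,14,-6)
river: ρ → (-6,22,3)
river: ρ → (3,20,-13)
river: ρ → (-13,6,10)
river: ρ → (10,14,-9)
river: ρ → (-9,22,2)
river: ρ → (2,22,-9)
river: ρ → (-9,14,10)
river: ρ → (10,6,-13)
river: ρ → (-13,20,3)
river: ρ → (3,22,-6)
ρ-cycle length = 18 (tail of 1 descent step not counted)

18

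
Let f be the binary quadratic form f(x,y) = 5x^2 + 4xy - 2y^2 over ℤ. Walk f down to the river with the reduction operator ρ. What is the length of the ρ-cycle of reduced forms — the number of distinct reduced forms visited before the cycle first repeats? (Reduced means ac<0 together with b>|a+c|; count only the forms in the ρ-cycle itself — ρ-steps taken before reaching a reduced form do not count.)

D = 56, ⌊√D⌋ = 7
river: ρ → (-2,4,5)
river: ρ → (5,6,-1)
river: ρ → (-1,6,5)
river: ρ → (5,4,-2)
ρ-cycle length = 4 (tail of 0 descent steps not counted)

4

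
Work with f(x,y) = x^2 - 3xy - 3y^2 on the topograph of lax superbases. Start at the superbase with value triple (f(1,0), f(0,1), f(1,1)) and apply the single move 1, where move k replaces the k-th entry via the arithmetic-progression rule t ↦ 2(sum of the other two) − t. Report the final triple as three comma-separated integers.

start (1,-3,-5) = (f(1,0),f(0,1),f(1,1))
replace slot 1: 2·((-3)+(-5)) − 1 = -17 → (-17,-3,-5)

-17,-3,-5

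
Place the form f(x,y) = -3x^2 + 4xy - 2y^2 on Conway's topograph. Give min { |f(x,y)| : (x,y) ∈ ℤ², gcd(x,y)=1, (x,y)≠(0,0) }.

translate: b→2 (≡-4 mod 6), so (3,-4,2)→(3,2,1)
flip: (3,2,1)→(1,-2,3)
translate: b→0 (≡-2 mod 2), so (1,-2,3)→(1,0,2)
reduced (well bottom): (1,0,2) with a≤c, −a<b≤a
well minimum |f| = |-1| = 1 (negative-definite)

1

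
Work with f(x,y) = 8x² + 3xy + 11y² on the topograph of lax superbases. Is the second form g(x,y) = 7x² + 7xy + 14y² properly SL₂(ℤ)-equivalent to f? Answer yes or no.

D₁ = -343, D₂ = -343
f: reduced (well bottom): (8,3,11) with a≤c, −a<b≤a
g: reduced (well bottom): (7,7,14) with a≤c, −a<b≤a
reduced forms (8, 3, 11) vs (7, 7, 14) ⇒ inequivalent

no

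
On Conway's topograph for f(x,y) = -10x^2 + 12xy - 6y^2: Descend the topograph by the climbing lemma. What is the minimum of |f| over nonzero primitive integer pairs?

translate: b→8 (≡-12 mod 20), so (10,-12,6)→(10,8,4)
flip: (10,8,4)→(4,-8,10)
translate: b→0 (≡-8 mod 8), so (4,-8,10)→(4,0,6)
reduced (well bottom): (4,0,6) with a≤c, −a<b≤a
well minimum |f| = |-4| = 4 (negative-definite)

4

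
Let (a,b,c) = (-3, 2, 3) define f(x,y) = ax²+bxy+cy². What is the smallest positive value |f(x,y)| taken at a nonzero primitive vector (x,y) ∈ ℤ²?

river: ρ → (3,4,-2)
river: ρ → (-2,4,3)
river: ρ → (3,2,-3)
river: ρ → (-3,4,2)
river: ρ → (2,4,-3)
river: ρ → (-3,2,3)
closes: descent 0, river 6
min |a| on river = 2

2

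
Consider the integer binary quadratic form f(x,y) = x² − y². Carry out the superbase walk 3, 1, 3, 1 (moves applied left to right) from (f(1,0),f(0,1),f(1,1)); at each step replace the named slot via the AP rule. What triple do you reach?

start (1,-1,0) = (f(1,0),f(0,1),f(1,1))
replace slot 3: 2·(1+(-1)) − 0 = 0 → (1,-1,0)
replace slot 1: 2·((-1)+0) − 1 = -3 → (-3,-1,0)
replace slot 3: 2·((-3)+(-1)) − 0 = -8 → (-3,-1,-8)
replace slot 1: 2·((-1)+(-8)) − (-3) = -15 → (-15,-1,-8)

-15,-1,-8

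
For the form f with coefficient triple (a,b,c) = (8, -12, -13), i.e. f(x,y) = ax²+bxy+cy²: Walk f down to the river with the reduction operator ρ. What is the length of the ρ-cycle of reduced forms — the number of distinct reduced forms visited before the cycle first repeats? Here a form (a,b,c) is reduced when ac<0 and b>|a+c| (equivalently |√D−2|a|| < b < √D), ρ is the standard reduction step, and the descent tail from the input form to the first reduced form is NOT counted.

D = 560, ⌊√D⌋ = 23
descent: ρ → (-13,12,8)  [lands on river]
river: ρ → (8,20,-5)
river: ρ → (-5,20,8)
river: ρ → (8,12,-13)
river: ρ → (-13,14,7)
river: ρ → (7,14,-13)
ρ-cycle length = 6 (tail of 1 descent step not counted)

6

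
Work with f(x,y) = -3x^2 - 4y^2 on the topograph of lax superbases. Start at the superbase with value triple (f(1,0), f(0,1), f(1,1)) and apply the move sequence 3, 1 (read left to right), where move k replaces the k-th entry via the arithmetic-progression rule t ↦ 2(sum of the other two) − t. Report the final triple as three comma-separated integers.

start (-3,-4,-7) = (f(1,0),f(0,1),f(1,1))
replace slot 3: 2·((-3)+(-4)) − (-7) = -7 → (-3,-4,-7)
replace slot 1: 2·((-4)+(-7)) − (-3) = -19 → (-19,-4,-7)

-19,-4,-7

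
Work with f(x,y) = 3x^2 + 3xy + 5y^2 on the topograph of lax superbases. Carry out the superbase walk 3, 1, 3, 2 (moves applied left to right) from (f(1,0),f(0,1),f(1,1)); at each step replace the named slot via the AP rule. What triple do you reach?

start (3,5,11) = (f(1,0),f(0,1),f(1,1))
replace slot 3: 2·(3+5) − 11 = 5 → (3,5,5)
replace slot 1: 2·(5+5) − 3 = 17 → (17,5,5)
replace slot 3: 2·(17+5) − 5 = 39 → (17,5,39)
replace slot 2: 2·(17+39) − 5 = 107 → (17,107,39)

17,107,39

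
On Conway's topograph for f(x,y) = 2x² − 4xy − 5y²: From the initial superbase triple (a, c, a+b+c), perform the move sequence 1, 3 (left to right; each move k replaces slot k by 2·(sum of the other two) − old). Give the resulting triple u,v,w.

start (2,-5,-7) = (f(1,0),f(0,1),f(1,1))
replace slot 1: 2·((-5)+(-7)) − 2 = -26 → (-26,-5,-7)
replace slot 3: 2·((-26)+(-5)) − (-7) = -55 → (-26,-5,-55)

-26,-5,-55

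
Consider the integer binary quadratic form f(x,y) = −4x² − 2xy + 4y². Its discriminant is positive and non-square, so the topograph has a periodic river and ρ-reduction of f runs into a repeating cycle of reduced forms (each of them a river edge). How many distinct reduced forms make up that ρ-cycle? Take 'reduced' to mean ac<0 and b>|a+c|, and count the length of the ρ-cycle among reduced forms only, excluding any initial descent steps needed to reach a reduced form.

D = 68, ⌊√D⌋ = 8
descent: ρ → (4,2,-4)  [lands on river]
river: ρ → (-4,6,2)
river: ρ → (2,6,-4)
river: ρ → (-4,2,4)
river: ρ → (4,6,-2)
river: ρ → (-2,6,4)
ρ-cycle length = 6 (tail of 1 descent step not counted)

6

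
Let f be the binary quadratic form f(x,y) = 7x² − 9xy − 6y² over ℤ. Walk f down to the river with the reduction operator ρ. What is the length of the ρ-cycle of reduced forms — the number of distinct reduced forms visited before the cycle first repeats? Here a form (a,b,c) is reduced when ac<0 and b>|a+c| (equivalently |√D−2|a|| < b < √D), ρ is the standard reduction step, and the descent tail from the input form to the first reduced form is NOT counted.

D = 249, ⌊√D⌋ = 15
descent: ρ → (-6,9,7)  [lands on river]
river: ρ → (7,5,-8)
river: ρ → (-8,11,4)
river: ρ → (4,13,-5)
river: ρ → (-5,7,10)
river: ρ → (10,13,-2)
river: ρ → (-2,15,3)
river: ρ → (3,15,-2)
river: ρ → (-2,13,10)
river: ρ → (10,7,-5)
river: ρ → (-5,13,4)
river: ρ → (4,11,-8)
river: ρ → (-8,5,7)
river: ρ → (7,9,-6)
river: ρ → (-6,15,1)
river: ρ → (1,15,-6)
ρ-cycle length = 16 (tail of 1 descent step not counted)

16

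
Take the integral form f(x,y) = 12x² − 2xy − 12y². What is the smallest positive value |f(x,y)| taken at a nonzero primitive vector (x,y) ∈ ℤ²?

descent: ρ → (-12,2,12)  [lands on river]
river: ρ → (12,22,-2)
river: ρ → (-2,22,12)
river: ρ → (12,2,-12)
river: ρ → (-12,22,2)
river: ρ → (2,22,-12)
closes: descent 1, river 6
min |a| on river = 2

2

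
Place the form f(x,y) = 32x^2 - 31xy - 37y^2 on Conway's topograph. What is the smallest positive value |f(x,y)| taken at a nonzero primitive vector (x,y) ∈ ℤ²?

descent: ρ → (-37,31,32)  [lands on river]
river: ρ → (32,33,-36)
river: ρ → (-36,39,29)
river: ρ → (29,19,-46)
river: ρ → (-46,73,2)
river: ρ → (2,75,-9)
river: ρ → (-9,69,26)
river: ρ → (26,35,-43)
river: ρ → (-43,51,18)
river: ρ → (18,57,-34)
river: ρ → (-34,11,41)
river: ρ → (41,71,-4)
river: ρ → (-4,73,23)
river: ρ → (23,65,-16)
river: ρ → (-16,63,27)
river: ρ → (27,45,-34)
river: ρ → (-34,23,38)
river: ρ → (38,53,-19)
river: ρ → (-19,61,26)
river: ρ → (26,43,-37)
closes: descent 1, river 20
min |a| on river = 2

2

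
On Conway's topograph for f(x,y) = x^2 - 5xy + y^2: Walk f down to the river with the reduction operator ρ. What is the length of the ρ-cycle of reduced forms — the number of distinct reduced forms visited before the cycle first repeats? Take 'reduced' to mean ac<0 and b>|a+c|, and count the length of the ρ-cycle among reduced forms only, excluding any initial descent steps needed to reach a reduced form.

D = 21, ⌊√D⌋ = 4
descent: ρ → (1,3,-3)  [lands on river]
river: ρ → (-3,3,1)
ρ-cycle length = 2 (tail of 1 descent step not counted)

2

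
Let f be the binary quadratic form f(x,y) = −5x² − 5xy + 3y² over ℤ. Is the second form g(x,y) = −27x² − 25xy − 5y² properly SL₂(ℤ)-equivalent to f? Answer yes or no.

D₁ = 85, D₂ = 85
river cycle of f (length 6): (3, 5, -5), (-5, 5, 3), (3, 7, -3), (-3, 5, 5), (5, 5, -3), (-3, 7, 3)
river cycle of g (length 6): (-5, 5, 3), (3, 7, -3), (-3, 5, 5), (5, 5, -3), (-3, 7, 3), (3, 5, -5)
cycles coincide ⇒ equivalent

yes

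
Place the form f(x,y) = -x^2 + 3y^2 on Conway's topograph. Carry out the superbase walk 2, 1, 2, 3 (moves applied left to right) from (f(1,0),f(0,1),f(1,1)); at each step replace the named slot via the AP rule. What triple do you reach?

start (-1,3,2) = (f(1,0),f(0,1),f(1,1))
replace slot 2: 2·((-1)+2) − 3 = -1 → (-1,-1,2)
replace slot 1: 2·((-1)+2) − (-1) = 3 → (3,-1,2)
replace slot 2: 2·(3+2) − (-1) = 11 → (3,11,2)
replace slot 3: 2·(3+11) − 2 = 26 → (3,11,26)

3,11,26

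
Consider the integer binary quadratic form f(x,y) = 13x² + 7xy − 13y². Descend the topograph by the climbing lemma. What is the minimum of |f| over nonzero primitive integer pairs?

river: ρ → (-13,19,7)
river: ρ → (7,23,-7)
river: ρ → (-7,19,13)
river: ρ → (13,7,-13)
closes: descent 0, river 4
min |a| on river = 7

7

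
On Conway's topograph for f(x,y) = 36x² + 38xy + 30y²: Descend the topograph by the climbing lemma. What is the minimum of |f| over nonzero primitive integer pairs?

translate: b→-34 (≡38 mod 72), so (36,38,30)→(36,-34,28)
flip: (36,-34,28)→(28,34,36)
translate: b→-22 (≡34 mod 56), so (28,34,36)→(28,-22,30)
reduced (well bottom): (28,-22,30) with a≤c, −a<b≤a
well minimum = a = 28

28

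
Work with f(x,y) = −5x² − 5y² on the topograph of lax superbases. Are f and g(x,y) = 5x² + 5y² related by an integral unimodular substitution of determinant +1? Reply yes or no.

D₁ = -100, D₂ = -100
f is negative-definite; reduce −f:
−f: reduced (well bottom): (5,0,5) with a≤c, −a<b≤a
flip sign back: reduced form of f is (-5,0,-5)
g: reduced (well bottom): (5,0,5) with a≤c, −a<b≤a
reduced forms (-5, 0, -5) vs (5, 0, 5) ⇒ inequivalent

no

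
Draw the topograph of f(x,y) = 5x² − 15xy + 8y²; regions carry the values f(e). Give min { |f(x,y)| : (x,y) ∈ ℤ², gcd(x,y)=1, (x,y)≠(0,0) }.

descent: ρ → (8,-1,-2)
descent: ρ → (-2,5,5)  [lands on river]
river: ρ → (5,5,-2)
river: ρ → (-2,7,2)
river: ρ → (2,5,-5)
river: ρ → (-5,5,2)
river: ρ → (2,7,-2)
closes: descent 2, river 6
min |a| on river = 2

2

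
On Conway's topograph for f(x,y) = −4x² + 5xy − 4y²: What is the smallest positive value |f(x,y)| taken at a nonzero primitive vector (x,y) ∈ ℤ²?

translate: b→3 (≡-5 mod 8), so (4,-5,4)→(4,3,3)
flip: (4,3,3)→(3,-3,4)
translate: b→3 (≡-3 mod 6), so (3,-3,4)→(3,3,4)
reduced (well bottom): (3,3,4) with a≤c, −a<b≤a
well minimum |f| = |-3| = 3 (negative-definite)

3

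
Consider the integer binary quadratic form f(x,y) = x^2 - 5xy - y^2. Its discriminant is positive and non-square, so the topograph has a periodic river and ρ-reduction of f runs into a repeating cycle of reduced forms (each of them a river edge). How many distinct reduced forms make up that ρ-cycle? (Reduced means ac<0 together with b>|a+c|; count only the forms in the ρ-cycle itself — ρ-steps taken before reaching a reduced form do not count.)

D = 29, ⌊√D⌋ = 5
descent: ρ → (-1,5,1)  [lands on river]
river: ρ → (1,5,-1)
ρ-cycle length = 2 (tail of 1 descent step not counted)

2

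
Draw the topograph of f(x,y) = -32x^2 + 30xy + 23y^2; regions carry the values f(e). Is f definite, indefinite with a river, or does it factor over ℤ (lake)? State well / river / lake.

D = b²−4ac = 30² − 4·(-32)·23 = 3844
D = 62² is a perfect square ⇒ form factors over ℤ ⇒ lakes

lake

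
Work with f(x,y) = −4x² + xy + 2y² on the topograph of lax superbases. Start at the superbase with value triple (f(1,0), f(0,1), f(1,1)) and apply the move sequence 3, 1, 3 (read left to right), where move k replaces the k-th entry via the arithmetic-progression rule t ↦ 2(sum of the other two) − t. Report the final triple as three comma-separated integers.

start (-4,2,-1) = (f(1,0),f(0,1),f(1,1))
replace slot 3: 2·((-4)+2) − (-1) = -3 → (-4,2,-3)
replace slot 1: 2·(2+(-3)) − (-4) = 2 → (2,2,-3)
replace slot 3: 2·(2+2) − (-3) = 11 → (2,2,11)

2,2,11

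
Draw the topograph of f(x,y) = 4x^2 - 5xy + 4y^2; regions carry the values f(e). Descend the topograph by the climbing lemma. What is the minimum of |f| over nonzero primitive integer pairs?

translate: b→3 (≡-5 mod 8), so (4,-5,4)→(4,3,3)
flip: (4,3,3)→(3,-3,4)
translate: b→3 (≡-3 mod 6), so (3,-3,4)→(3,3,4)
reduced (well bottom): (3,3,4) with a≤c, −a<b≤a
well minimum = a = 3

3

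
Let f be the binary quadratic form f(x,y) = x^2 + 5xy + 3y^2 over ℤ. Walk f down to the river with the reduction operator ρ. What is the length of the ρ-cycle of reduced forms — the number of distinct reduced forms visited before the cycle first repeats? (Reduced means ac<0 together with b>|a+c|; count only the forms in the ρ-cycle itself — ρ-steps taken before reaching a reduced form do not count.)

D = 13, ⌊√D⌋ = 3
descent: ρ → (3,1,-1)
descent: ρ → (-1,3,1)  [lands on river]
river: ρ → (1,3,-1)
ρ-cycle length = 2 (tail of 2 descent steps not counted)

2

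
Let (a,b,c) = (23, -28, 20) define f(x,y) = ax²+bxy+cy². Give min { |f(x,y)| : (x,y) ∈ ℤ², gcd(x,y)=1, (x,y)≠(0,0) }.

translate: b→18 (≡-28 mod 46), so (23,-28,20)→(23,18,15)
flip: (23,18,15)→(15,-18,23)
translate: b→12 (≡-18 mod 30), so (15,-18,23)→(15,12,20)
reduced (well bottom): (15,12,20) with a≤c, −a<b≤a
well minimum = a = 15

15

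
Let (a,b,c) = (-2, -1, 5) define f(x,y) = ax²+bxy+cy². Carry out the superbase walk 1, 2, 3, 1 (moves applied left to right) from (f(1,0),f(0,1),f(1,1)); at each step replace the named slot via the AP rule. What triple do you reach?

start (-2,5,2) = (f(1,0),f(0,1),f(1,1))
replace slot 1: 2·(5+2) − (-2) = 16 → (16,5,2)
replace slot 2: 2·(16+2) − 5 = 31 → (16,31,2)
replace slot 3: 2·(16+31) − 2 = 92 → (16,31,92)
replace slot 1: 2·(31+92) − 16 = 230 → (230,31,92)

230,31,92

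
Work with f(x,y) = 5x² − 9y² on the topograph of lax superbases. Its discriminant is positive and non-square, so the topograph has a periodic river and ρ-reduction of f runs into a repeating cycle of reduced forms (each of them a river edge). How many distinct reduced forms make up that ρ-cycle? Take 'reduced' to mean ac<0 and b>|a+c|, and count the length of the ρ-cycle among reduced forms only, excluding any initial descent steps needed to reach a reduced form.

D = 180, ⌊√D⌋ = 13
descent: ρ → (-9,0,5)
descent: ρ → (5,10,-4)  [lands on river]
river: ρ → (-4,6,9)
river: ρ → (9,12,-1)
river: ρ → (-1,12,9)
river: ρ → (9,6,-4)
river: ρ → (-4,10,5)
ρ-cycle length = 6 (tail of 2 descent steps not counted)

6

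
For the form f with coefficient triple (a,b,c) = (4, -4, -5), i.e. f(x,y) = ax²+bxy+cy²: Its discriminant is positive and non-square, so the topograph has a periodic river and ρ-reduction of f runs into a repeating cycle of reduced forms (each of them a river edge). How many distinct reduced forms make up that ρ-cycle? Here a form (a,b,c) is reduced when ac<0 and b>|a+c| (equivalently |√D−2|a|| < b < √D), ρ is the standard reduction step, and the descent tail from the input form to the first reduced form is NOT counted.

D = 96, ⌊√D⌋ = 9
descent: ρ → (-5,4,4)  [lands on river]
river: ρ → (4,4,-5)
river: ρ → (-5,6,3)
river: ρ → (3,6,-5)
ρ-cycle length = 4 (tail of 1 descent step not counted)

4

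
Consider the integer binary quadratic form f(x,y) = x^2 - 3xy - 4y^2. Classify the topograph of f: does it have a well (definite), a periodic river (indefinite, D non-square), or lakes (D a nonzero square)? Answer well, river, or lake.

D = b²−4ac = (-3)² − 4·1·(-4) = 25
D = 5² is a perfect square ⇒ form factors over ℤ ⇒ lakes

lake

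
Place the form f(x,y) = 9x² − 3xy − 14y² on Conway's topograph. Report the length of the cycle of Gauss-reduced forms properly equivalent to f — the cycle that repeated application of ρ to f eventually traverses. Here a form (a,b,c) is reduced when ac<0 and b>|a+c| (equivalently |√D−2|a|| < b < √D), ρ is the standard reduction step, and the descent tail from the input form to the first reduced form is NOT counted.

D = 513, ⌊√D⌋ = 22
descent: ρ → (-14,3,9)
descent: ρ → (9,15,-8)  [lands on river]
river: ρ → (-8,17,7)
river: ρ → (7,11,-14)
river: ρ → (-14,17,4)
river: ρ → (4,15,-18)
river: ρ → (-18,21,1)
river: ρ → (1,21,-18)
river: ρ → (-18,15,4)
river: ρ → (4,17,-14)
river: ρ → (-14,11,7)
river: ρ → (7,17,-8)
river: ρ → (-8,15,9)
river: ρ → (9,21,-2)
river: ρ → (-2,19,19)
river: ρ → (19,19,-2)
river: ρ → (-2,21,9)
ρ-cycle length = 16 (tail of 2 descent steps not counted)

16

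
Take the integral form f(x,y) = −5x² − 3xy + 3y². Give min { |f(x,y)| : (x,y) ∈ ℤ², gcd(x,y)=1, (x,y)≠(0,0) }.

descent: ρ → (3,3,-5)  [lands on river]
river: ρ → (-5,7,1)
river: ρ → (1,7,-5)
river: ρ → (-5,3,3)
closes: descent 1, river 4
min |a| on river = 1

1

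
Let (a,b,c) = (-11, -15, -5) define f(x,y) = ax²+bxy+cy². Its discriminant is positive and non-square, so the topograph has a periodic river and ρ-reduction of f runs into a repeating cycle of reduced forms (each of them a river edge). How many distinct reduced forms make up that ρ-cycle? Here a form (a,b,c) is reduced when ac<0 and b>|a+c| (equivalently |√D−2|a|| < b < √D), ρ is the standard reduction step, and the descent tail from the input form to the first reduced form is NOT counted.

D = 5, ⌊√D⌋ = 2
descent: ρ → (-5,5,-1)
descent: ρ → (-1,1,1)  [lands on river]
river: ρ → (1,1,-1)
ρ-cycle length = 2 (tail of 2 descent steps not counted)

2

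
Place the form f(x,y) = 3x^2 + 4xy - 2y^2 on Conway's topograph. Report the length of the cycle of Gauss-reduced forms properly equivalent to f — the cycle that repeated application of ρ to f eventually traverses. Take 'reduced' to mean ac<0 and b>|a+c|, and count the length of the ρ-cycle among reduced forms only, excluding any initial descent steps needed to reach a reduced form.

D = 40, ⌊√D⌋ = 6
river: ρ → (-2,4,3)
river: ρ → (3,2,-3)
river: ρ → (-3,4,2)
river: ρ → (2,4,-3)
river: ρ → (-3,2,3)
river: ρ → (3,4,-2)
ρ-cycle length = 6 (tail of 0 descent steps not counted)

6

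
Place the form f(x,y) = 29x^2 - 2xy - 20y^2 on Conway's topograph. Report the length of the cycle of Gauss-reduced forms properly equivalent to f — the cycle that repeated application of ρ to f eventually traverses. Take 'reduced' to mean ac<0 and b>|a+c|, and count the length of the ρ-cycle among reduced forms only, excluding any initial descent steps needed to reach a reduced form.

D = 2324, ⌊√D⌋ = 48
descent: ρ → (-20,42,7)  [lands on river]
river: ρ → (7,42,-20)
river: ρ → (-20,38,11)
river: ρ → (11,28,-35)
river: ρ → (-35,42,4)
river: ρ → (4,46,-13)
river: ρ → (-13,32,25)
river: ρ → (25,18,-20)
river: ρ → (-20,22,23)
river: ρ → (23,24,-19)
river: ρ → (-19,14,28)
river: ρ → (28,42,-5)
river: ρ → (-5,48,1)
river: ρ → (1,48,-5)
river: ρ → (-5,42,28)
river: ρ → (28,14,-19)
river: ρ → (-19,24,23)
river: ρ → (23,22,-20)
river: ρ → (-20,18,25)
river: ρ → (25,32,-13)
river: ρ → (-13,46,4)
river: ρ → (4,42,-35)
river: ρ → (-35,28,11)
river: ρ → (11,38,-20)
ρ-cycle length = 24 (tail of 1 descent step not counted)

24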